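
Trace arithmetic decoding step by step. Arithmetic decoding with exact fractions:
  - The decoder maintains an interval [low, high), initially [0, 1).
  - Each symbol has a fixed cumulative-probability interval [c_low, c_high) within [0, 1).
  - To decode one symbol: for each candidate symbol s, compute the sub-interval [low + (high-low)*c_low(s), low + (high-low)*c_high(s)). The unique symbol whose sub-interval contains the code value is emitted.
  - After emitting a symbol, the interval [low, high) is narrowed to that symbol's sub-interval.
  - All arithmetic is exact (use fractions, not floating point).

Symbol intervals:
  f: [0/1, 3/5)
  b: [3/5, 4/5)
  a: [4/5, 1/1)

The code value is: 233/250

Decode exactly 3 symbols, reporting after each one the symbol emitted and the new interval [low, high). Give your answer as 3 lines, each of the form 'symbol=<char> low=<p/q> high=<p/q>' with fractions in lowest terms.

Step 1: interval [0/1, 1/1), width = 1/1 - 0/1 = 1/1
  'f': [0/1 + 1/1*0/1, 0/1 + 1/1*3/5) = [0/1, 3/5)
  'b': [0/1 + 1/1*3/5, 0/1 + 1/1*4/5) = [3/5, 4/5)
  'a': [0/1 + 1/1*4/5, 0/1 + 1/1*1/1) = [4/5, 1/1) <- contains code 233/250
  emit 'a', narrow to [4/5, 1/1)
Step 2: interval [4/5, 1/1), width = 1/1 - 4/5 = 1/5
  'f': [4/5 + 1/5*0/1, 4/5 + 1/5*3/5) = [4/5, 23/25)
  'b': [4/5 + 1/5*3/5, 4/5 + 1/5*4/5) = [23/25, 24/25) <- contains code 233/250
  'a': [4/5 + 1/5*4/5, 4/5 + 1/5*1/1) = [24/25, 1/1)
  emit 'b', narrow to [23/25, 24/25)
Step 3: interval [23/25, 24/25), width = 24/25 - 23/25 = 1/25
  'f': [23/25 + 1/25*0/1, 23/25 + 1/25*3/5) = [23/25, 118/125) <- contains code 233/250
  'b': [23/25 + 1/25*3/5, 23/25 + 1/25*4/5) = [118/125, 119/125)
  'a': [23/25 + 1/25*4/5, 23/25 + 1/25*1/1) = [119/125, 24/25)
  emit 'f', narrow to [23/25, 118/125)

Answer: symbol=a low=4/5 high=1/1
symbol=b low=23/25 high=24/25
symbol=f low=23/25 high=118/125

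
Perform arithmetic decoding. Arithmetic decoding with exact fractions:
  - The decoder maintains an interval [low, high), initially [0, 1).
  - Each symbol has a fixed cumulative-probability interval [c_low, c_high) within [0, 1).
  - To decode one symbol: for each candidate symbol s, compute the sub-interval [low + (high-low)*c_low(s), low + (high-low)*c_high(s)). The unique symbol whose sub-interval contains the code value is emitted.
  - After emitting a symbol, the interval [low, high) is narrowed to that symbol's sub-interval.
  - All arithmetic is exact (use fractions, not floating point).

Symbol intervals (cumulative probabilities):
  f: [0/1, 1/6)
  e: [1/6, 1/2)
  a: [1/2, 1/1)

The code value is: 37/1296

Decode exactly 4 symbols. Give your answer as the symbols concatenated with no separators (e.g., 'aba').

Answer: feff

Derivation:
Step 1: interval [0/1, 1/1), width = 1/1 - 0/1 = 1/1
  'f': [0/1 + 1/1*0/1, 0/1 + 1/1*1/6) = [0/1, 1/6) <- contains code 37/1296
  'e': [0/1 + 1/1*1/6, 0/1 + 1/1*1/2) = [1/6, 1/2)
  'a': [0/1 + 1/1*1/2, 0/1 + 1/1*1/1) = [1/2, 1/1)
  emit 'f', narrow to [0/1, 1/6)
Step 2: interval [0/1, 1/6), width = 1/6 - 0/1 = 1/6
  'f': [0/1 + 1/6*0/1, 0/1 + 1/6*1/6) = [0/1, 1/36)
  'e': [0/1 + 1/6*1/6, 0/1 + 1/6*1/2) = [1/36, 1/12) <- contains code 37/1296
  'a': [0/1 + 1/6*1/2, 0/1 + 1/6*1/1) = [1/12, 1/6)
  emit 'e', narrow to [1/36, 1/12)
Step 3: interval [1/36, 1/12), width = 1/12 - 1/36 = 1/18
  'f': [1/36 + 1/18*0/1, 1/36 + 1/18*1/6) = [1/36, 1/27) <- contains code 37/1296
  'e': [1/36 + 1/18*1/6, 1/36 + 1/18*1/2) = [1/27, 1/18)
  'a': [1/36 + 1/18*1/2, 1/36 + 1/18*1/1) = [1/18, 1/12)
  emit 'f', narrow to [1/36, 1/27)
Step 4: interval [1/36, 1/27), width = 1/27 - 1/36 = 1/108
  'f': [1/36 + 1/108*0/1, 1/36 + 1/108*1/6) = [1/36, 19/648) <- contains code 37/1296
  'e': [1/36 + 1/108*1/6, 1/36 + 1/108*1/2) = [19/648, 7/216)
  'a': [1/36 + 1/108*1/2, 1/36 + 1/108*1/1) = [7/216, 1/27)
  emit 'f', narrow to [1/36, 19/648)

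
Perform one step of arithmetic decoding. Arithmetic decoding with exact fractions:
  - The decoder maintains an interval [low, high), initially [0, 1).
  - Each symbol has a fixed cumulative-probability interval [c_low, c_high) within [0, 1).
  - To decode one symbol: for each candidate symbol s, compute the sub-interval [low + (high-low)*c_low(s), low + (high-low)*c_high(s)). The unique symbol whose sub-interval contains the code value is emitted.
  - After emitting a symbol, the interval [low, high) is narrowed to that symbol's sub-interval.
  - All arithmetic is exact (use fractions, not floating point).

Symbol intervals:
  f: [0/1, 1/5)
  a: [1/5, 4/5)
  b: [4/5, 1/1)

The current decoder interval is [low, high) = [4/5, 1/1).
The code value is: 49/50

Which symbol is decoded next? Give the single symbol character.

Answer: b

Derivation:
Interval width = high − low = 1/1 − 4/5 = 1/5
Scaled code = (code − low) / width = (49/50 − 4/5) / 1/5 = 9/10
  f: [0/1, 1/5) 
  a: [1/5, 4/5) 
  b: [4/5, 1/1) ← scaled code falls here ✓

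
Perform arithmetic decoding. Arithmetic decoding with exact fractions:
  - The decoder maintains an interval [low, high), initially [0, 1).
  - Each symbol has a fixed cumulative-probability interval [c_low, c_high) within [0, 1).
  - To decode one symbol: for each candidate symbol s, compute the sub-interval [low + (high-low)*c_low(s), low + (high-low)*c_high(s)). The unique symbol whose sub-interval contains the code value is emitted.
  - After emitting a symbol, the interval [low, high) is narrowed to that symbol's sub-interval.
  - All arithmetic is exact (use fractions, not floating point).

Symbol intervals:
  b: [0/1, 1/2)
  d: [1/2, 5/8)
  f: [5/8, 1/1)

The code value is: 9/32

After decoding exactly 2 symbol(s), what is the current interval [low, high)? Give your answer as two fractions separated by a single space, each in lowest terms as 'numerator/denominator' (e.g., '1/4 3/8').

Step 1: interval [0/1, 1/1), width = 1/1 - 0/1 = 1/1
  'b': [0/1 + 1/1*0/1, 0/1 + 1/1*1/2) = [0/1, 1/2) <- contains code 9/32
  'd': [0/1 + 1/1*1/2, 0/1 + 1/1*5/8) = [1/2, 5/8)
  'f': [0/1 + 1/1*5/8, 0/1 + 1/1*1/1) = [5/8, 1/1)
  emit 'b', narrow to [0/1, 1/2)
Step 2: interval [0/1, 1/2), width = 1/2 - 0/1 = 1/2
  'b': [0/1 + 1/2*0/1, 0/1 + 1/2*1/2) = [0/1, 1/4)
  'd': [0/1 + 1/2*1/2, 0/1 + 1/2*5/8) = [1/4, 5/16) <- contains code 9/32
  'f': [0/1 + 1/2*5/8, 0/1 + 1/2*1/1) = [5/16, 1/2)
  emit 'd', narrow to [1/4, 5/16)

Answer: 1/4 5/16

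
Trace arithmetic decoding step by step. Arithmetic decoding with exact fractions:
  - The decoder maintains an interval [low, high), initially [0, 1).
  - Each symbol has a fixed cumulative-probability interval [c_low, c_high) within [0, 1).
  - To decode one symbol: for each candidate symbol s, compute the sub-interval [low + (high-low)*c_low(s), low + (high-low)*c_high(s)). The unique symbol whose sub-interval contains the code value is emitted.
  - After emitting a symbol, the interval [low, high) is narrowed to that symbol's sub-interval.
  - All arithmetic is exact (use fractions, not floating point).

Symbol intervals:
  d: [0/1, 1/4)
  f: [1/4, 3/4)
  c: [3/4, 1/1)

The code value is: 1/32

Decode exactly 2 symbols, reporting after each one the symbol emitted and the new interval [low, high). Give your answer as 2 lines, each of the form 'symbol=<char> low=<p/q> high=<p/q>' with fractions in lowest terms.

Step 1: interval [0/1, 1/1), width = 1/1 - 0/1 = 1/1
  'd': [0/1 + 1/1*0/1, 0/1 + 1/1*1/4) = [0/1, 1/4) <- contains code 1/32
  'f': [0/1 + 1/1*1/4, 0/1 + 1/1*3/4) = [1/4, 3/4)
  'c': [0/1 + 1/1*3/4, 0/1 + 1/1*1/1) = [3/4, 1/1)
  emit 'd', narrow to [0/1, 1/4)
Step 2: interval [0/1, 1/4), width = 1/4 - 0/1 = 1/4
  'd': [0/1 + 1/4*0/1, 0/1 + 1/4*1/4) = [0/1, 1/16) <- contains code 1/32
  'f': [0/1 + 1/4*1/4, 0/1 + 1/4*3/4) = [1/16, 3/16)
  'c': [0/1 + 1/4*3/4, 0/1 + 1/4*1/1) = [3/16, 1/4)
  emit 'd', narrow to [0/1, 1/16)

Answer: symbol=d low=0/1 high=1/4
symbol=d low=0/1 high=1/16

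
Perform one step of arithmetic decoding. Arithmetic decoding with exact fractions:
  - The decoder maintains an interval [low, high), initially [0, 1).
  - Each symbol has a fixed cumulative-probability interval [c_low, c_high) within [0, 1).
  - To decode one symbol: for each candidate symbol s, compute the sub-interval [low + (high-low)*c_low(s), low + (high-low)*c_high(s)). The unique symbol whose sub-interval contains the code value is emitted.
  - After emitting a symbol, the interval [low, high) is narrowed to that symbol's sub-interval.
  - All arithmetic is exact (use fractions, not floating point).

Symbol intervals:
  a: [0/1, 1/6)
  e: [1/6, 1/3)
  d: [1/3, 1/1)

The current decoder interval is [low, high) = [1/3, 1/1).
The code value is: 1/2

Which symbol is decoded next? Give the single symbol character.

Answer: e

Derivation:
Interval width = high − low = 1/1 − 1/3 = 2/3
Scaled code = (code − low) / width = (1/2 − 1/3) / 2/3 = 1/4
  a: [0/1, 1/6) 
  e: [1/6, 1/3) ← scaled code falls here ✓
  d: [1/3, 1/1) 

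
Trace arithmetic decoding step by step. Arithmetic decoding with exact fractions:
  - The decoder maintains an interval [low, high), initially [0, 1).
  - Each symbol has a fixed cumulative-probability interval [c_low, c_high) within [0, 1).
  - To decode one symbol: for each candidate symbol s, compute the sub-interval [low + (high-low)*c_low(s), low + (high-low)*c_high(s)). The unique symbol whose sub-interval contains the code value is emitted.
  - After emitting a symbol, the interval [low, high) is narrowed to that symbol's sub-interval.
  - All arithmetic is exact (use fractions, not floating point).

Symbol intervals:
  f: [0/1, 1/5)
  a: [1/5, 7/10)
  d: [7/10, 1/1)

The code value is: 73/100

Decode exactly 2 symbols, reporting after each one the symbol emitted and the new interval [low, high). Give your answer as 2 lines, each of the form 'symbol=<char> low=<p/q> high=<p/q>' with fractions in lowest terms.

Answer: symbol=d low=7/10 high=1/1
symbol=f low=7/10 high=19/25

Derivation:
Step 1: interval [0/1, 1/1), width = 1/1 - 0/1 = 1/1
  'f': [0/1 + 1/1*0/1, 0/1 + 1/1*1/5) = [0/1, 1/5)
  'a': [0/1 + 1/1*1/5, 0/1 + 1/1*7/10) = [1/5, 7/10)
  'd': [0/1 + 1/1*7/10, 0/1 + 1/1*1/1) = [7/10, 1/1) <- contains code 73/100
  emit 'd', narrow to [7/10, 1/1)
Step 2: interval [7/10, 1/1), width = 1/1 - 7/10 = 3/10
  'f': [7/10 + 3/10*0/1, 7/10 + 3/10*1/5) = [7/10, 19/25) <- contains code 73/100
  'a': [7/10 + 3/10*1/5, 7/10 + 3/10*7/10) = [19/25, 91/100)
  'd': [7/10 + 3/10*7/10, 7/10 + 3/10*1/1) = [91/100, 1/1)
  emit 'f', narrow to [7/10, 19/25)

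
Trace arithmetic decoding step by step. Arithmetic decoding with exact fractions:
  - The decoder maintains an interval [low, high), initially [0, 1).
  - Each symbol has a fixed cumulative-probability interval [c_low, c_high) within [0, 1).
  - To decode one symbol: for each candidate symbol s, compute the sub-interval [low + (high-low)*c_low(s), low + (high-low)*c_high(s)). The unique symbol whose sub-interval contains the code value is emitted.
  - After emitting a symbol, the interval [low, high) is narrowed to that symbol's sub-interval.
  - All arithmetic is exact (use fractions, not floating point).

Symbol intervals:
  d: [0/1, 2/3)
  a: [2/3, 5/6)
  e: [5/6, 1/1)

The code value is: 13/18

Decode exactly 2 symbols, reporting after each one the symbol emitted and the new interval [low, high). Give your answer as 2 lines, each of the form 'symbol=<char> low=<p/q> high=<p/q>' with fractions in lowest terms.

Step 1: interval [0/1, 1/1), width = 1/1 - 0/1 = 1/1
  'd': [0/1 + 1/1*0/1, 0/1 + 1/1*2/3) = [0/1, 2/3)
  'a': [0/1 + 1/1*2/3, 0/1 + 1/1*5/6) = [2/3, 5/6) <- contains code 13/18
  'e': [0/1 + 1/1*5/6, 0/1 + 1/1*1/1) = [5/6, 1/1)
  emit 'a', narrow to [2/3, 5/6)
Step 2: interval [2/3, 5/6), width = 5/6 - 2/3 = 1/6
  'd': [2/3 + 1/6*0/1, 2/3 + 1/6*2/3) = [2/3, 7/9) <- contains code 13/18
  'a': [2/3 + 1/6*2/3, 2/3 + 1/6*5/6) = [7/9, 29/36)
  'e': [2/3 + 1/6*5/6, 2/3 + 1/6*1/1) = [29/36, 5/6)
  emit 'd', narrow to [2/3, 7/9)

Answer: symbol=a low=2/3 high=5/6
symbol=d low=2/3 high=7/9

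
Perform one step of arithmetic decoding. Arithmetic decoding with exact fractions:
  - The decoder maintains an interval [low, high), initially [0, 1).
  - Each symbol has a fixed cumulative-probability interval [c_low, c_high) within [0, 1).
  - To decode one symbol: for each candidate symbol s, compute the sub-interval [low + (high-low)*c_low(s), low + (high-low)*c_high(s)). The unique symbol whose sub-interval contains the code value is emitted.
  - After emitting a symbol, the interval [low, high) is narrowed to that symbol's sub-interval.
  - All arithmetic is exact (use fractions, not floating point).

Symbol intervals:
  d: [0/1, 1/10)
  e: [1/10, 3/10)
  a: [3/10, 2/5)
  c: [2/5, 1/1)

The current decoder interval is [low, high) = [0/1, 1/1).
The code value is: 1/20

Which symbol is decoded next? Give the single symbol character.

Answer: d

Derivation:
Interval width = high − low = 1/1 − 0/1 = 1/1
Scaled code = (code − low) / width = (1/20 − 0/1) / 1/1 = 1/20
  d: [0/1, 1/10) ← scaled code falls here ✓
  e: [1/10, 3/10) 
  a: [3/10, 2/5) 
  c: [2/5, 1/1) 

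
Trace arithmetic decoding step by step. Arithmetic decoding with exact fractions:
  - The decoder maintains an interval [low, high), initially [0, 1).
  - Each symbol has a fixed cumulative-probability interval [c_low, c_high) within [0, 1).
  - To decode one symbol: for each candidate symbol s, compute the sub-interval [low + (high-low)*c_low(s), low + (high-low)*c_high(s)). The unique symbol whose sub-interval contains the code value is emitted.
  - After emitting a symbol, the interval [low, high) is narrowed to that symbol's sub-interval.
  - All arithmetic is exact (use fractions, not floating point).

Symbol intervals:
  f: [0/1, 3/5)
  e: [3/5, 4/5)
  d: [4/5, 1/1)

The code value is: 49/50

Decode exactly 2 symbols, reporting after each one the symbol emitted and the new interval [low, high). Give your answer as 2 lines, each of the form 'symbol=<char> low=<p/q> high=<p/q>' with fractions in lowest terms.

Step 1: interval [0/1, 1/1), width = 1/1 - 0/1 = 1/1
  'f': [0/1 + 1/1*0/1, 0/1 + 1/1*3/5) = [0/1, 3/5)
  'e': [0/1 + 1/1*3/5, 0/1 + 1/1*4/5) = [3/5, 4/5)
  'd': [0/1 + 1/1*4/5, 0/1 + 1/1*1/1) = [4/5, 1/1) <- contains code 49/50
  emit 'd', narrow to [4/5, 1/1)
Step 2: interval [4/5, 1/1), width = 1/1 - 4/5 = 1/5
  'f': [4/5 + 1/5*0/1, 4/5 + 1/5*3/5) = [4/5, 23/25)
  'e': [4/5 + 1/5*3/5, 4/5 + 1/5*4/5) = [23/25, 24/25)
  'd': [4/5 + 1/5*4/5, 4/5 + 1/5*1/1) = [24/25, 1/1) <- contains code 49/50
  emit 'd', narrow to [24/25, 1/1)

Answer: symbol=d low=4/5 high=1/1
symbol=d low=24/25 high=1/1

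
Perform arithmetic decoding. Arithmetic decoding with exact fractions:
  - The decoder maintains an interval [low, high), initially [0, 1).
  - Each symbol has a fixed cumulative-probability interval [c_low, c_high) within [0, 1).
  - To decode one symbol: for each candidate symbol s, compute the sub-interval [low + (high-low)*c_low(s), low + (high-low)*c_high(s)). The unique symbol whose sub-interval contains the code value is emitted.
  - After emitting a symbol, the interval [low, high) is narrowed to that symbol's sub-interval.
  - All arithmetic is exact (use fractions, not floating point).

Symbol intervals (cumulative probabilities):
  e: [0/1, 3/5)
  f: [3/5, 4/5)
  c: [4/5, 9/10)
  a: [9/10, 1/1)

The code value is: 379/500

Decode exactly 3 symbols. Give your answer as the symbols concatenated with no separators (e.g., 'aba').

Step 1: interval [0/1, 1/1), width = 1/1 - 0/1 = 1/1
  'e': [0/1 + 1/1*0/1, 0/1 + 1/1*3/5) = [0/1, 3/5)
  'f': [0/1 + 1/1*3/5, 0/1 + 1/1*4/5) = [3/5, 4/5) <- contains code 379/500
  'c': [0/1 + 1/1*4/5, 0/1 + 1/1*9/10) = [4/5, 9/10)
  'a': [0/1 + 1/1*9/10, 0/1 + 1/1*1/1) = [9/10, 1/1)
  emit 'f', narrow to [3/5, 4/5)
Step 2: interval [3/5, 4/5), width = 4/5 - 3/5 = 1/5
  'e': [3/5 + 1/5*0/1, 3/5 + 1/5*3/5) = [3/5, 18/25)
  'f': [3/5 + 1/5*3/5, 3/5 + 1/5*4/5) = [18/25, 19/25) <- contains code 379/500
  'c': [3/5 + 1/5*4/5, 3/5 + 1/5*9/10) = [19/25, 39/50)
  'a': [3/5 + 1/5*9/10, 3/5 + 1/5*1/1) = [39/50, 4/5)
  emit 'f', narrow to [18/25, 19/25)
Step 3: interval [18/25, 19/25), width = 19/25 - 18/25 = 1/25
  'e': [18/25 + 1/25*0/1, 18/25 + 1/25*3/5) = [18/25, 93/125)
  'f': [18/25 + 1/25*3/5, 18/25 + 1/25*4/5) = [93/125, 94/125)
  'c': [18/25 + 1/25*4/5, 18/25 + 1/25*9/10) = [94/125, 189/250)
  'a': [18/25 + 1/25*9/10, 18/25 + 1/25*1/1) = [189/250, 19/25) <- contains code 379/500
  emit 'a', narrow to [189/250, 19/25)

Answer: ffa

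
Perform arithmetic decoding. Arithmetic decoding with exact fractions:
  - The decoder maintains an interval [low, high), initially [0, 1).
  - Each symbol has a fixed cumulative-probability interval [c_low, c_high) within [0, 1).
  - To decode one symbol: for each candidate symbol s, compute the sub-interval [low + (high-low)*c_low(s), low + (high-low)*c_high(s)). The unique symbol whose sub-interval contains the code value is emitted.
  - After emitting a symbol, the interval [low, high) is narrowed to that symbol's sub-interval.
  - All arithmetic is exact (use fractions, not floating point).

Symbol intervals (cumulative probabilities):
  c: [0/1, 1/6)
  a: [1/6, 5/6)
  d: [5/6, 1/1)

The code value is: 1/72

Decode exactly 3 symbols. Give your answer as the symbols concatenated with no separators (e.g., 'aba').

Step 1: interval [0/1, 1/1), width = 1/1 - 0/1 = 1/1
  'c': [0/1 + 1/1*0/1, 0/1 + 1/1*1/6) = [0/1, 1/6) <- contains code 1/72
  'a': [0/1 + 1/1*1/6, 0/1 + 1/1*5/6) = [1/6, 5/6)
  'd': [0/1 + 1/1*5/6, 0/1 + 1/1*1/1) = [5/6, 1/1)
  emit 'c', narrow to [0/1, 1/6)
Step 2: interval [0/1, 1/6), width = 1/6 - 0/1 = 1/6
  'c': [0/1 + 1/6*0/1, 0/1 + 1/6*1/6) = [0/1, 1/36) <- contains code 1/72
  'a': [0/1 + 1/6*1/6, 0/1 + 1/6*5/6) = [1/36, 5/36)
  'd': [0/1 + 1/6*5/6, 0/1 + 1/6*1/1) = [5/36, 1/6)
  emit 'c', narrow to [0/1, 1/36)
Step 3: interval [0/1, 1/36), width = 1/36 - 0/1 = 1/36
  'c': [0/1 + 1/36*0/1, 0/1 + 1/36*1/6) = [0/1, 1/216)
  'a': [0/1 + 1/36*1/6, 0/1 + 1/36*5/6) = [1/216, 5/216) <- contains code 1/72
  'd': [0/1 + 1/36*5/6, 0/1 + 1/36*1/1) = [5/216, 1/36)
  emit 'a', narrow to [1/216, 5/216)

Answer: cca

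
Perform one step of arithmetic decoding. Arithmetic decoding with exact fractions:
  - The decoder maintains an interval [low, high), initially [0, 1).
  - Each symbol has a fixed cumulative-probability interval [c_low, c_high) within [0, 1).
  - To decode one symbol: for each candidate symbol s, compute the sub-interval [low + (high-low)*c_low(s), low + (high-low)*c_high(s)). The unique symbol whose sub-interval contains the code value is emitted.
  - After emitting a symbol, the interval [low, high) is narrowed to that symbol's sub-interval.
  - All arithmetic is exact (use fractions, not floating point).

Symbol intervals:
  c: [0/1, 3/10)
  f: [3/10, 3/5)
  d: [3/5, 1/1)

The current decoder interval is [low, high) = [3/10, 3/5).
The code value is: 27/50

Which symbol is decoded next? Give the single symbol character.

Interval width = high − low = 3/5 − 3/10 = 3/10
Scaled code = (code − low) / width = (27/50 − 3/10) / 3/10 = 4/5
  c: [0/1, 3/10) 
  f: [3/10, 3/5) 
  d: [3/5, 1/1) ← scaled code falls here ✓

Answer: d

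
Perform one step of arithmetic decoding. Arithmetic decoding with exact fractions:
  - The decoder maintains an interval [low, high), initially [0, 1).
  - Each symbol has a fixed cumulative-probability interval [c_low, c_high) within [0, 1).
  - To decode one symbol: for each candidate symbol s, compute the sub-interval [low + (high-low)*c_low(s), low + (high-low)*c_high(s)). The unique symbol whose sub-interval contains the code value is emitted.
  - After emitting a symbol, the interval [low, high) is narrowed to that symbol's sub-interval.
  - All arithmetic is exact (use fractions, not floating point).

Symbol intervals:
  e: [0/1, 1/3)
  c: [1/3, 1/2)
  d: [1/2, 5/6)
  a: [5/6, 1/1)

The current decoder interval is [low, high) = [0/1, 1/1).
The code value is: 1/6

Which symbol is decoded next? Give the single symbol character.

Answer: e

Derivation:
Interval width = high − low = 1/1 − 0/1 = 1/1
Scaled code = (code − low) / width = (1/6 − 0/1) / 1/1 = 1/6
  e: [0/1, 1/3) ← scaled code falls here ✓
  c: [1/3, 1/2) 
  d: [1/2, 5/6) 
  a: [5/6, 1/1) 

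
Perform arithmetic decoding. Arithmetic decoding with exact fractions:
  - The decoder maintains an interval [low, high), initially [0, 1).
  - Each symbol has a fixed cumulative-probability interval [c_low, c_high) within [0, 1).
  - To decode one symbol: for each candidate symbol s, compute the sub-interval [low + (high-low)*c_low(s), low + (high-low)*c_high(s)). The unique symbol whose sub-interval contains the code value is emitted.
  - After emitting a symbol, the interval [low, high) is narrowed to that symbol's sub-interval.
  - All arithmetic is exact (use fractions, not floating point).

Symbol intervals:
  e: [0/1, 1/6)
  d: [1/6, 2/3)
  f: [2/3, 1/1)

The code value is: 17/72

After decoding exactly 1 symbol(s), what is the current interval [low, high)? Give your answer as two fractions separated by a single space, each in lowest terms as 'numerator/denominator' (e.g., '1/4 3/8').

Answer: 1/6 2/3

Derivation:
Step 1: interval [0/1, 1/1), width = 1/1 - 0/1 = 1/1
  'e': [0/1 + 1/1*0/1, 0/1 + 1/1*1/6) = [0/1, 1/6)
  'd': [0/1 + 1/1*1/6, 0/1 + 1/1*2/3) = [1/6, 2/3) <- contains code 17/72
  'f': [0/1 + 1/1*2/3, 0/1 + 1/1*1/1) = [2/3, 1/1)
  emit 'd', narrow to [1/6, 2/3)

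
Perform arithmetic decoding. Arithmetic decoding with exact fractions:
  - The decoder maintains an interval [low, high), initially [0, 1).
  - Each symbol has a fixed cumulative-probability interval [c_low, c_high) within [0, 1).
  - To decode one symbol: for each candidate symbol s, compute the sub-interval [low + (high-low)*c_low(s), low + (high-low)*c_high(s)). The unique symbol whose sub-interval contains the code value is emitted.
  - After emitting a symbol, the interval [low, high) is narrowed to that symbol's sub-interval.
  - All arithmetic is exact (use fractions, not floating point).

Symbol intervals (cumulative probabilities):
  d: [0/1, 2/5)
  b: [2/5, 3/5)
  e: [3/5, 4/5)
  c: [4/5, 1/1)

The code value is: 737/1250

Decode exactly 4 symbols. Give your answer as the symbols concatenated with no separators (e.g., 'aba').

Answer: bcee

Derivation:
Step 1: interval [0/1, 1/1), width = 1/1 - 0/1 = 1/1
  'd': [0/1 + 1/1*0/1, 0/1 + 1/1*2/5) = [0/1, 2/5)
  'b': [0/1 + 1/1*2/5, 0/1 + 1/1*3/5) = [2/5, 3/5) <- contains code 737/1250
  'e': [0/1 + 1/1*3/5, 0/1 + 1/1*4/5) = [3/5, 4/5)
  'c': [0/1 + 1/1*4/5, 0/1 + 1/1*1/1) = [4/5, 1/1)
  emit 'b', narrow to [2/5, 3/5)
Step 2: interval [2/5, 3/5), width = 3/5 - 2/5 = 1/5
  'd': [2/5 + 1/5*0/1, 2/5 + 1/5*2/5) = [2/5, 12/25)
  'b': [2/5 + 1/5*2/5, 2/5 + 1/5*3/5) = [12/25, 13/25)
  'e': [2/5 + 1/5*3/5, 2/5 + 1/5*4/5) = [13/25, 14/25)
  'c': [2/5 + 1/5*4/5, 2/5 + 1/5*1/1) = [14/25, 3/5) <- contains code 737/1250
  emit 'c', narrow to [14/25, 3/5)
Step 3: interval [14/25, 3/5), width = 3/5 - 14/25 = 1/25
  'd': [14/25 + 1/25*0/1, 14/25 + 1/25*2/5) = [14/25, 72/125)
  'b': [14/25 + 1/25*2/5, 14/25 + 1/25*3/5) = [72/125, 73/125)
  'e': [14/25 + 1/25*3/5, 14/25 + 1/25*4/5) = [73/125, 74/125) <- contains code 737/1250
  'c': [14/25 + 1/25*4/5, 14/25 + 1/25*1/1) = [74/125, 3/5)
  emit 'e', narrow to [73/125, 74/125)
Step 4: interval [73/125, 74/125), width = 74/125 - 73/125 = 1/125
  'd': [73/125 + 1/125*0/1, 73/125 + 1/125*2/5) = [73/125, 367/625)
  'b': [73/125 + 1/125*2/5, 73/125 + 1/125*3/5) = [367/625, 368/625)
  'e': [73/125 + 1/125*3/5, 73/125 + 1/125*4/5) = [368/625, 369/625) <- contains code 737/1250
  'c': [73/125 + 1/125*4/5, 73/125 + 1/125*1/1) = [369/625, 74/125)
  emit 'e', narrow to [368/625, 369/625)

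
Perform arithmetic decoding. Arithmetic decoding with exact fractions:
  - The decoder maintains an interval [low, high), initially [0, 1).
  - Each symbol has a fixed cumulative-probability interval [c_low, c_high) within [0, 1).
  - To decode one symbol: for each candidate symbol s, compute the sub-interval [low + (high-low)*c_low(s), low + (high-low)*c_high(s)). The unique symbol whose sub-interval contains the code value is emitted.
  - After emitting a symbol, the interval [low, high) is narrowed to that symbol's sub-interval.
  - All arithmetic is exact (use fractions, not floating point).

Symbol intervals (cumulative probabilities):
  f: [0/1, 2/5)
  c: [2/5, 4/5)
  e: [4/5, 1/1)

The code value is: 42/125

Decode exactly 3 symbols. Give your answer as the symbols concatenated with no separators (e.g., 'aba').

Answer: fef

Derivation:
Step 1: interval [0/1, 1/1), width = 1/1 - 0/1 = 1/1
  'f': [0/1 + 1/1*0/1, 0/1 + 1/1*2/5) = [0/1, 2/5) <- contains code 42/125
  'c': [0/1 + 1/1*2/5, 0/1 + 1/1*4/5) = [2/5, 4/5)
  'e': [0/1 + 1/1*4/5, 0/1 + 1/1*1/1) = [4/5, 1/1)
  emit 'f', narrow to [0/1, 2/5)
Step 2: interval [0/1, 2/5), width = 2/5 - 0/1 = 2/5
  'f': [0/1 + 2/5*0/1, 0/1 + 2/5*2/5) = [0/1, 4/25)
  'c': [0/1 + 2/5*2/5, 0/1 + 2/5*4/5) = [4/25, 8/25)
  'e': [0/1 + 2/5*4/5, 0/1 + 2/5*1/1) = [8/25, 2/5) <- contains code 42/125
  emit 'e', narrow to [8/25, 2/5)
Step 3: interval [8/25, 2/5), width = 2/5 - 8/25 = 2/25
  'f': [8/25 + 2/25*0/1, 8/25 + 2/25*2/5) = [8/25, 44/125) <- contains code 42/125
  'c': [8/25 + 2/25*2/5, 8/25 + 2/25*4/5) = [44/125, 48/125)
  'e': [8/25 + 2/25*4/5, 8/25 + 2/25*1/1) = [48/125, 2/5)
  emit 'f', narrow to [8/25, 44/125)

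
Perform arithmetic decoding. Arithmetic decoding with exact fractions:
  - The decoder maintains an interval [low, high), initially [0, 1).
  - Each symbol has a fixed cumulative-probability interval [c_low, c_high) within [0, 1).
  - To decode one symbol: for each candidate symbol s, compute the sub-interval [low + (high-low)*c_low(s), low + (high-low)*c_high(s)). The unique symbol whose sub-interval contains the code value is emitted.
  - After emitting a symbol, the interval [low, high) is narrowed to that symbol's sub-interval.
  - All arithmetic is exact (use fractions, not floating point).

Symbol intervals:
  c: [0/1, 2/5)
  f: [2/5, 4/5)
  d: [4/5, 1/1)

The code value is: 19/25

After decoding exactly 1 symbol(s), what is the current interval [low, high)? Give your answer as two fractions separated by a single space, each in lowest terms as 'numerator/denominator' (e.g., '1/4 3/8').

Step 1: interval [0/1, 1/1), width = 1/1 - 0/1 = 1/1
  'c': [0/1 + 1/1*0/1, 0/1 + 1/1*2/5) = [0/1, 2/5)
  'f': [0/1 + 1/1*2/5, 0/1 + 1/1*4/5) = [2/5, 4/5) <- contains code 19/25
  'd': [0/1 + 1/1*4/5, 0/1 + 1/1*1/1) = [4/5, 1/1)
  emit 'f', narrow to [2/5, 4/5)

Answer: 2/5 4/5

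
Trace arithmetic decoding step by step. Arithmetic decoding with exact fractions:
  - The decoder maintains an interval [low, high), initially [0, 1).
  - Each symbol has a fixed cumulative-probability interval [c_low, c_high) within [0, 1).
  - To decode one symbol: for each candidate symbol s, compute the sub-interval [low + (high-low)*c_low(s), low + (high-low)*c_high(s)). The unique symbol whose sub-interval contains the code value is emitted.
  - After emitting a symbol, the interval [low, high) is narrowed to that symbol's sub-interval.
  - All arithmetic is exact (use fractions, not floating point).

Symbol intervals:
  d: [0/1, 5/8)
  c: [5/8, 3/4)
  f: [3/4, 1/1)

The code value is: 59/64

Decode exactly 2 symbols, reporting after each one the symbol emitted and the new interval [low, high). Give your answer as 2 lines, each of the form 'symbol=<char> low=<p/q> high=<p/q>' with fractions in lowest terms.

Step 1: interval [0/1, 1/1), width = 1/1 - 0/1 = 1/1
  'd': [0/1 + 1/1*0/1, 0/1 + 1/1*5/8) = [0/1, 5/8)
  'c': [0/1 + 1/1*5/8, 0/1 + 1/1*3/4) = [5/8, 3/4)
  'f': [0/1 + 1/1*3/4, 0/1 + 1/1*1/1) = [3/4, 1/1) <- contains code 59/64
  emit 'f', narrow to [3/4, 1/1)
Step 2: interval [3/4, 1/1), width = 1/1 - 3/4 = 1/4
  'd': [3/4 + 1/4*0/1, 3/4 + 1/4*5/8) = [3/4, 29/32)
  'c': [3/4 + 1/4*5/8, 3/4 + 1/4*3/4) = [29/32, 15/16) <- contains code 59/64
  'f': [3/4 + 1/4*3/4, 3/4 + 1/4*1/1) = [15/16, 1/1)
  emit 'c', narrow to [29/32, 15/16)

Answer: symbol=f low=3/4 high=1/1
symbol=c low=29/32 high=15/16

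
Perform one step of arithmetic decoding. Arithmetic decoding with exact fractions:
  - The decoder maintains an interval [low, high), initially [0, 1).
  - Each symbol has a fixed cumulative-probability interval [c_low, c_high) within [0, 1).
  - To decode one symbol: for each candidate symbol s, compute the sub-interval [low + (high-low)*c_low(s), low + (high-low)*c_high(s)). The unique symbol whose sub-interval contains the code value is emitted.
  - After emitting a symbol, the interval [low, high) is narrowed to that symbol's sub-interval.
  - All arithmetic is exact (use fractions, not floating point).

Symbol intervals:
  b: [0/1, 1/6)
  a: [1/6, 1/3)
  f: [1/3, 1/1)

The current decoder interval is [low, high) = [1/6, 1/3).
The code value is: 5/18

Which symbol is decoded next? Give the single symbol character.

Answer: f

Derivation:
Interval width = high − low = 1/3 − 1/6 = 1/6
Scaled code = (code − low) / width = (5/18 − 1/6) / 1/6 = 2/3
  b: [0/1, 1/6) 
  a: [1/6, 1/3) 
  f: [1/3, 1/1) ← scaled code falls here ✓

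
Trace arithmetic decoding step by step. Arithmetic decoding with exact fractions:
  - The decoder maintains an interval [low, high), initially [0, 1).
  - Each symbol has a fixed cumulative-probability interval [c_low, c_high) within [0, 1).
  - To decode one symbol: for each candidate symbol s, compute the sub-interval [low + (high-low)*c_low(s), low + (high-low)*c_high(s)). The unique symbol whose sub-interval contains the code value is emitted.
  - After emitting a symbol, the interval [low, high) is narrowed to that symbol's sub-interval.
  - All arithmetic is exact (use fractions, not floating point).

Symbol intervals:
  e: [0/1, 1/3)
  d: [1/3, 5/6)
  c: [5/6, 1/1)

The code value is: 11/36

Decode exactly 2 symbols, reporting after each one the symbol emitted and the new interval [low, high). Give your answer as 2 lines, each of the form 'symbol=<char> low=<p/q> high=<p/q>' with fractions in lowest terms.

Step 1: interval [0/1, 1/1), width = 1/1 - 0/1 = 1/1
  'e': [0/1 + 1/1*0/1, 0/1 + 1/1*1/3) = [0/1, 1/3) <- contains code 11/36
  'd': [0/1 + 1/1*1/3, 0/1 + 1/1*5/6) = [1/3, 5/6)
  'c': [0/1 + 1/1*5/6, 0/1 + 1/1*1/1) = [5/6, 1/1)
  emit 'e', narrow to [0/1, 1/3)
Step 2: interval [0/1, 1/3), width = 1/3 - 0/1 = 1/3
  'e': [0/1 + 1/3*0/1, 0/1 + 1/3*1/3) = [0/1, 1/9)
  'd': [0/1 + 1/3*1/3, 0/1 + 1/3*5/6) = [1/9, 5/18)
  'c': [0/1 + 1/3*5/6, 0/1 + 1/3*1/1) = [5/18, 1/3) <- contains code 11/36
  emit 'c', narrow to [5/18, 1/3)

Answer: symbol=e low=0/1 high=1/3
symbol=c low=5/18 high=1/3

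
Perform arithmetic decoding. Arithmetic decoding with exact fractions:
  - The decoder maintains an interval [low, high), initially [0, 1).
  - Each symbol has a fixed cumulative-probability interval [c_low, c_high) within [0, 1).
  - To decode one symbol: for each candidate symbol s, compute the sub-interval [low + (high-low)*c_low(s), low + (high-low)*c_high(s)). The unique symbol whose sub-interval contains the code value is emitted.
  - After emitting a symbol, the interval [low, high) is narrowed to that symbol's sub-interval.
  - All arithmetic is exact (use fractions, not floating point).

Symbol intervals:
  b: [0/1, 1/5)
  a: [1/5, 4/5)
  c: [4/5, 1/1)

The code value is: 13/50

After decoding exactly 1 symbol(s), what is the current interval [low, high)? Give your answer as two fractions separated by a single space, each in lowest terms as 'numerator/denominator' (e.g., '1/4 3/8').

Step 1: interval [0/1, 1/1), width = 1/1 - 0/1 = 1/1
  'b': [0/1 + 1/1*0/1, 0/1 + 1/1*1/5) = [0/1, 1/5)
  'a': [0/1 + 1/1*1/5, 0/1 + 1/1*4/5) = [1/5, 4/5) <- contains code 13/50
  'c': [0/1 + 1/1*4/5, 0/1 + 1/1*1/1) = [4/5, 1/1)
  emit 'a', narrow to [1/5, 4/5)

Answer: 1/5 4/5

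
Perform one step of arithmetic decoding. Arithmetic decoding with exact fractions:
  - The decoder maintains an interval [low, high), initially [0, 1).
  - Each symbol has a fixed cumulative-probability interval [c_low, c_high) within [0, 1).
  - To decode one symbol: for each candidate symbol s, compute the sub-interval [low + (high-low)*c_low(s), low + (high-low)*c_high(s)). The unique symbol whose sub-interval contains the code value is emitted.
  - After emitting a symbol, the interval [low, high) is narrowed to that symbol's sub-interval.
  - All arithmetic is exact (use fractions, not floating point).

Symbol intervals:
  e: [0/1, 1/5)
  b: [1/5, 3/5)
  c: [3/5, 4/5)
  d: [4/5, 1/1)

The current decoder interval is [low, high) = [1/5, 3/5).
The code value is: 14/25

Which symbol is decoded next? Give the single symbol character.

Answer: d

Derivation:
Interval width = high − low = 3/5 − 1/5 = 2/5
Scaled code = (code − low) / width = (14/25 − 1/5) / 2/5 = 9/10
  e: [0/1, 1/5) 
  b: [1/5, 3/5) 
  c: [3/5, 4/5) 
  d: [4/5, 1/1) ← scaled code falls here ✓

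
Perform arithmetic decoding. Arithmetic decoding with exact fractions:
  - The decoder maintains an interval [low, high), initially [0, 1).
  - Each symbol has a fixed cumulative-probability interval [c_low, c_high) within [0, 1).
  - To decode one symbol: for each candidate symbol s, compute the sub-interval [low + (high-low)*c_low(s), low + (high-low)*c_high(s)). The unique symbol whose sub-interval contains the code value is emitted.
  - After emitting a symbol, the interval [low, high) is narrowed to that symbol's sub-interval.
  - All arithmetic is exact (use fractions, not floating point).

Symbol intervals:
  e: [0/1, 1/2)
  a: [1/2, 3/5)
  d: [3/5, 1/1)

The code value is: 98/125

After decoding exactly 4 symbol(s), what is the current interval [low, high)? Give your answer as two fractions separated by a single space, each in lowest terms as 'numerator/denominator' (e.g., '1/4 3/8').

Answer: 96/125 4/5

Derivation:
Step 1: interval [0/1, 1/1), width = 1/1 - 0/1 = 1/1
  'e': [0/1 + 1/1*0/1, 0/1 + 1/1*1/2) = [0/1, 1/2)
  'a': [0/1 + 1/1*1/2, 0/1 + 1/1*3/5) = [1/2, 3/5)
  'd': [0/1 + 1/1*3/5, 0/1 + 1/1*1/1) = [3/5, 1/1) <- contains code 98/125
  emit 'd', narrow to [3/5, 1/1)
Step 2: interval [3/5, 1/1), width = 1/1 - 3/5 = 2/5
  'e': [3/5 + 2/5*0/1, 3/5 + 2/5*1/2) = [3/5, 4/5) <- contains code 98/125
  'a': [3/5 + 2/5*1/2, 3/5 + 2/5*3/5) = [4/5, 21/25)
  'd': [3/5 + 2/5*3/5, 3/5 + 2/5*1/1) = [21/25, 1/1)
  emit 'e', narrow to [3/5, 4/5)
Step 3: interval [3/5, 4/5), width = 4/5 - 3/5 = 1/5
  'e': [3/5 + 1/5*0/1, 3/5 + 1/5*1/2) = [3/5, 7/10)
  'a': [3/5 + 1/5*1/2, 3/5 + 1/5*3/5) = [7/10, 18/25)
  'd': [3/5 + 1/5*3/5, 3/5 + 1/5*1/1) = [18/25, 4/5) <- contains code 98/125
  emit 'd', narrow to [18/25, 4/5)
Step 4: interval [18/25, 4/5), width = 4/5 - 18/25 = 2/25
  'e': [18/25 + 2/25*0/1, 18/25 + 2/25*1/2) = [18/25, 19/25)
  'a': [18/25 + 2/25*1/2, 18/25 + 2/25*3/5) = [19/25, 96/125)
  'd': [18/25 + 2/25*3/5, 18/25 + 2/25*1/1) = [96/125, 4/5) <- contains code 98/125
  emit 'd', narrow to [96/125, 4/5)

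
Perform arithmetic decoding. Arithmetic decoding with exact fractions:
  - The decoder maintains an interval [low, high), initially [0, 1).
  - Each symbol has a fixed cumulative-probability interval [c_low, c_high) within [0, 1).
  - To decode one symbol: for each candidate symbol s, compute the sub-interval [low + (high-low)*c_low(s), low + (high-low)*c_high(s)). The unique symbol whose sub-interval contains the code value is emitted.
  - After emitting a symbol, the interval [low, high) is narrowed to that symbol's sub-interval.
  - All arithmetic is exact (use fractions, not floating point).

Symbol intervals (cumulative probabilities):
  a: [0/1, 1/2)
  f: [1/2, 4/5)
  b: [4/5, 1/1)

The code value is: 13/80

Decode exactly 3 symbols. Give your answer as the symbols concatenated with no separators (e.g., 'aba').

Answer: aaf

Derivation:
Step 1: interval [0/1, 1/1), width = 1/1 - 0/1 = 1/1
  'a': [0/1 + 1/1*0/1, 0/1 + 1/1*1/2) = [0/1, 1/2) <- contains code 13/80
  'f': [0/1 + 1/1*1/2, 0/1 + 1/1*4/5) = [1/2, 4/5)
  'b': [0/1 + 1/1*4/5, 0/1 + 1/1*1/1) = [4/5, 1/1)
  emit 'a', narrow to [0/1, 1/2)
Step 2: interval [0/1, 1/2), width = 1/2 - 0/1 = 1/2
  'a': [0/1 + 1/2*0/1, 0/1 + 1/2*1/2) = [0/1, 1/4) <- contains code 13/80
  'f': [0/1 + 1/2*1/2, 0/1 + 1/2*4/5) = [1/4, 2/5)
  'b': [0/1 + 1/2*4/5, 0/1 + 1/2*1/1) = [2/5, 1/2)
  emit 'a', narrow to [0/1, 1/4)
Step 3: interval [0/1, 1/4), width = 1/4 - 0/1 = 1/4
  'a': [0/1 + 1/4*0/1, 0/1 + 1/4*1/2) = [0/1, 1/8)
  'f': [0/1 + 1/4*1/2, 0/1 + 1/4*4/5) = [1/8, 1/5) <- contains code 13/80
  'b': [0/1 + 1/4*4/5, 0/1 + 1/4*1/1) = [1/5, 1/4)
  emit 'f', narrow to [1/8, 1/5)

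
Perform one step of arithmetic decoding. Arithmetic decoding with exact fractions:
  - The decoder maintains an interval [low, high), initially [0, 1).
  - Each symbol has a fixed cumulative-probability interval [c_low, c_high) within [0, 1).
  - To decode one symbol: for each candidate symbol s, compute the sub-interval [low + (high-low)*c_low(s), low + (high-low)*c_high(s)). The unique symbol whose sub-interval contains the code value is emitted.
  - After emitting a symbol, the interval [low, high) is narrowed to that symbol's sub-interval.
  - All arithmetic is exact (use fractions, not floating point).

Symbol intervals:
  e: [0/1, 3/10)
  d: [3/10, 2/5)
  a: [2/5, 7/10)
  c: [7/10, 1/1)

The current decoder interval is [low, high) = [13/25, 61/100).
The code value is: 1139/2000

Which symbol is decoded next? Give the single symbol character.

Answer: a

Derivation:
Interval width = high − low = 61/100 − 13/25 = 9/100
Scaled code = (code − low) / width = (1139/2000 − 13/25) / 9/100 = 11/20
  e: [0/1, 3/10) 
  d: [3/10, 2/5) 
  a: [2/5, 7/10) ← scaled code falls here ✓
  c: [7/10, 1/1) 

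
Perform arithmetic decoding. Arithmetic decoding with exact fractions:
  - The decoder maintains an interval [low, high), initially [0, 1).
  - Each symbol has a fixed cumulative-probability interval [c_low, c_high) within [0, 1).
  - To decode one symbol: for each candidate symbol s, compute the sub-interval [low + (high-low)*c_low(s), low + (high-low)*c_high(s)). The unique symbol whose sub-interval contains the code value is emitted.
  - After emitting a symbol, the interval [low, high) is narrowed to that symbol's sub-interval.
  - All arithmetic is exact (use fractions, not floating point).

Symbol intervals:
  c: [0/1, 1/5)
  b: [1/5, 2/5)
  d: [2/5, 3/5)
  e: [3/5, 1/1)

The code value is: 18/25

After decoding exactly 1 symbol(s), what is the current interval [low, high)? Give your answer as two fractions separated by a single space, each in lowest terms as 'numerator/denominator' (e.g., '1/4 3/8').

Step 1: interval [0/1, 1/1), width = 1/1 - 0/1 = 1/1
  'c': [0/1 + 1/1*0/1, 0/1 + 1/1*1/5) = [0/1, 1/5)
  'b': [0/1 + 1/1*1/5, 0/1 + 1/1*2/5) = [1/5, 2/5)
  'd': [0/1 + 1/1*2/5, 0/1 + 1/1*3/5) = [2/5, 3/5)
  'e': [0/1 + 1/1*3/5, 0/1 + 1/1*1/1) = [3/5, 1/1) <- contains code 18/25
  emit 'e', narrow to [3/5, 1/1)

Answer: 3/5 1/1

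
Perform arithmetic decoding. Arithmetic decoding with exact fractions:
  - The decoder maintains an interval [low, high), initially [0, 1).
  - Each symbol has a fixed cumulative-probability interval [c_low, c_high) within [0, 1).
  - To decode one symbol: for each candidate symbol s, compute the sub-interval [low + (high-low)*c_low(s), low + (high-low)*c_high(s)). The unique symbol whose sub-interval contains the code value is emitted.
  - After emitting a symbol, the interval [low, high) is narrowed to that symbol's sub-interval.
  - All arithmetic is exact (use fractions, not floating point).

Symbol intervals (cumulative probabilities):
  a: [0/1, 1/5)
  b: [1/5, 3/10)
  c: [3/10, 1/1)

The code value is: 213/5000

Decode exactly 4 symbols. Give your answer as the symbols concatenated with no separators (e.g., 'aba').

Answer: abac

Derivation:
Step 1: interval [0/1, 1/1), width = 1/1 - 0/1 = 1/1
  'a': [0/1 + 1/1*0/1, 0/1 + 1/1*1/5) = [0/1, 1/5) <- contains code 213/5000
  'b': [0/1 + 1/1*1/5, 0/1 + 1/1*3/10) = [1/5, 3/10)
  'c': [0/1 + 1/1*3/10, 0/1 + 1/1*1/1) = [3/10, 1/1)
  emit 'a', narrow to [0/1, 1/5)
Step 2: interval [0/1, 1/5), width = 1/5 - 0/1 = 1/5
  'a': [0/1 + 1/5*0/1, 0/1 + 1/5*1/5) = [0/1, 1/25)
  'b': [0/1 + 1/5*1/5, 0/1 + 1/5*3/10) = [1/25, 3/50) <- contains code 213/5000
  'c': [0/1 + 1/5*3/10, 0/1 + 1/5*1/1) = [3/50, 1/5)
  emit 'b', narrow to [1/25, 3/50)
Step 3: interval [1/25, 3/50), width = 3/50 - 1/25 = 1/50
  'a': [1/25 + 1/50*0/1, 1/25 + 1/50*1/5) = [1/25, 11/250) <- contains code 213/5000
  'b': [1/25 + 1/50*1/5, 1/25 + 1/50*3/10) = [11/250, 23/500)
  'c': [1/25 + 1/50*3/10, 1/25 + 1/50*1/1) = [23/500, 3/50)
  emit 'a', narrow to [1/25, 11/250)
Step 4: interval [1/25, 11/250), width = 11/250 - 1/25 = 1/250
  'a': [1/25 + 1/250*0/1, 1/25 + 1/250*1/5) = [1/25, 51/1250)
  'b': [1/25 + 1/250*1/5, 1/25 + 1/250*3/10) = [51/1250, 103/2500)
  'c': [1/25 + 1/250*3/10, 1/25 + 1/250*1/1) = [103/2500, 11/250) <- contains code 213/5000
  emit 'c', narrow to [103/2500, 11/250)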